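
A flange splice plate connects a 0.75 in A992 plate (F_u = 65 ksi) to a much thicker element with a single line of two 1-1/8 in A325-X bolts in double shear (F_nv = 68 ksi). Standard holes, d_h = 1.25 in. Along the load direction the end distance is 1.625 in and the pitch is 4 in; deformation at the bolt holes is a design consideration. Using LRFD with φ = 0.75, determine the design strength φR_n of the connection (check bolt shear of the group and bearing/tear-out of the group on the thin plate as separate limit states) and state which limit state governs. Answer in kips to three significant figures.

143 kips (bearing governs)

Bolt shear: A_b = π·1.125²/4 = 0.994 in²; R_n = 68 × 0.994 × 2 × 2 = 270.4 kips → 0.75 × 270.4 = 203 kips.
Bearing (1.2 l_c t F_u ≤ 2.4 d t F_u): upper limit = 2.4·1.125·0.75·65 = 131.6 kips.
  Edge l_c = 1.625 − 1.25/2 = 1 → r_n = 58.5 kips; interior l_c = 4 − 1.25 = 2.75 → r_n = 131.6 kips.
  R_n,bearing = 1·58.5 + 1·131.6 = 190.1 kips → 0.75 × 190.1 = 143 kips.
Bearing governs: 143 kips.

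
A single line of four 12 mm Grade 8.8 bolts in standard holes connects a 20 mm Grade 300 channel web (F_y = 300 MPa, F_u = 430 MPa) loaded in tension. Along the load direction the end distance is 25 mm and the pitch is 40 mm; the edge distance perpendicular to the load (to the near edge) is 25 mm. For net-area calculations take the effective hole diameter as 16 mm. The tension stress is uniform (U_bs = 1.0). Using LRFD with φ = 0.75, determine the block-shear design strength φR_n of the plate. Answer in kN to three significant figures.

Shear plane L_v = 25 + 3·40 = 145 mm; A_gv = 145 × 20 = 2900 mm².
A_nv = (145 − 3.5·16) × 20 = 1780 mm².
A_nt = (25 − 0.5·16) × 20 = 340 mm².
0.6 F_u A_nv = 459.2 kN; 0.6 F_y A_gv = 522 kN → shear rupture governs the shear term.
R_n = 459.2 + 1.0 × 430 × 340 / 1000 = 605.4 kN.
Design strength φR_n = 0.75 × 605.4 = 454 kN.

454 kN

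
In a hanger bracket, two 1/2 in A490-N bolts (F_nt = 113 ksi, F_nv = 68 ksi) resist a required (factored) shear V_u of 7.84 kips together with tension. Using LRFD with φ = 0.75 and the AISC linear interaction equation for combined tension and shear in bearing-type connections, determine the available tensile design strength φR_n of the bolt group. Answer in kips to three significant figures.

30.2 kips

A_b = π·0.5²/4 = 0.1963 in²; f_rv = 7.84 / (2 × 0.1963) = 19.96 ksi.
F'_nt = 1.3 F_nt − (F_nt / φF_nv) f_rv = 1.3·113 − (113/(0.75·68))·19.96 = 102.7 ksi, capped at F_nt → F'_nt = 102.7 ksi.
R_n = F'_nt · A_b · n = 102.7 × 0.1963 × 2 = 40.32 kips.
Design strength φR_n = 0.75 × 40.32 = 30.2 kips.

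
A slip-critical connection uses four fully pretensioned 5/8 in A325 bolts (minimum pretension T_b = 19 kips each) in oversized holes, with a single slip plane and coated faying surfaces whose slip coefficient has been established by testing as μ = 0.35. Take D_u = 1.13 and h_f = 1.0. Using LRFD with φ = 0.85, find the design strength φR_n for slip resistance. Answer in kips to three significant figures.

R_n = μ · D_u · h_f · T_b · n_s · n_b = 0.35 × 1.13 × 1.0 × 19 × 1 × 4 = 30.06 kips.
Design strength φR_n = 0.85 × 30.06 = 25.5 kips.

25.5 kips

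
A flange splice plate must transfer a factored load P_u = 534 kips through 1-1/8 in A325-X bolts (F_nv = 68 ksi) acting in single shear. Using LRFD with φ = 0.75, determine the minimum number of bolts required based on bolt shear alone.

11 bolts

A_b = π·1.125²/4 = 0.994 in².
Per-bolt design strength φR_n = 0.75 × 68 × 0.994 × 1 = 50.69 kips.
n ≥ 534 / 50.69 = 10.53 → use 11 bolts.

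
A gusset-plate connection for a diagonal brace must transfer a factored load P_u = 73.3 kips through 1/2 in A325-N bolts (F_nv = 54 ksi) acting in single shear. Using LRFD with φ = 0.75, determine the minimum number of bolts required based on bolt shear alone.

10 bolts

A_b = π·0.5²/4 = 0.1963 in².
Per-bolt design strength φR_n = 0.75 × 54 × 0.1963 × 1 = 7.952 kips.
n ≥ 73.3 / 7.952 = 9.218 → use 10 bolts.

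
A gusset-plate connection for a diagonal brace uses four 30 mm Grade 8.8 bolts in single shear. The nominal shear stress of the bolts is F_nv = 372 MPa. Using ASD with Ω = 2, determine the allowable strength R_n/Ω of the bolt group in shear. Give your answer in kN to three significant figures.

A_b = π × 30² / 4 = 706.9 mm².
R_n = F_nv · A_b · n · n_s = 372 × 706.9 × 4 × 1 / 1000 = 1052 kN.
Allowable strength R_n/Ω = 1052 / 2 = 526 kN.

526 kN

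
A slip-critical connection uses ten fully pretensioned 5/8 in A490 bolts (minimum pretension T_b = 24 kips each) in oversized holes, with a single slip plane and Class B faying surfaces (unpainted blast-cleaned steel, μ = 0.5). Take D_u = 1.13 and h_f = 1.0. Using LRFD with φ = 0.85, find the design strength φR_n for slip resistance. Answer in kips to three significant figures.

115 kips

R_n = μ · D_u · h_f · T_b · n_s · n_b = 0.5 × 1.13 × 1.0 × 24 × 1 × 10 = 135.6 kips.
Design strength φR_n = 0.85 × 135.6 = 115 kips.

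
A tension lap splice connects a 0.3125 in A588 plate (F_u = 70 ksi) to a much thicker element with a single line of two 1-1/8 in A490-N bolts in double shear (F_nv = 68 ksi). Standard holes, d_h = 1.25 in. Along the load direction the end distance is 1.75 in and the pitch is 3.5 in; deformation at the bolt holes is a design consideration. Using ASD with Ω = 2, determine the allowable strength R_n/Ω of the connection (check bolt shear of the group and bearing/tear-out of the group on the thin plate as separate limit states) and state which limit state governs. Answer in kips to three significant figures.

Bolt shear: A_b = π·1.125²/4 = 0.994 in²; R_n = 68 × 0.994 × 2 × 2 = 270.4 kips → 270.4 / 2 = 135 kips.
Bearing (1.2 l_c t F_u ≤ 2.4 d t F_u): upper limit = 2.4·1.125·0.3125·70 = 59.06 kips.
  Edge l_c = 1.75 − 1.25/2 = 1.125 → r_n = 29.53 kips; interior l_c = 3.5 − 1.25 = 2.25 → r_n = 59.06 kips.
  R_n,bearing = 1·29.53 + 1·59.06 = 88.59 kips → 88.59 / 2 = 44.3 kips.
Bearing governs: 44.3 kips.

44.3 kips (bearing governs)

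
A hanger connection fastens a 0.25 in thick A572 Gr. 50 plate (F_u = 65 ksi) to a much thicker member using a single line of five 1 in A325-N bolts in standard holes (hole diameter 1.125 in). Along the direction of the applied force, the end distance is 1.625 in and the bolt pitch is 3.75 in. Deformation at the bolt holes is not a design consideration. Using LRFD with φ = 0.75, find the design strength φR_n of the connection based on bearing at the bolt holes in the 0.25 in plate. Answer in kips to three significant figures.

Per bolt r_n = 1.5 l_c t F_u ≤ 3.0 d t F_u; upper limit = 3.0 × 1 × 0.25 × 65 = 48.75 kips.
Edge bolt: l_c = 1.625 − 1.125/2 = 1.062 in → 1.5 × 1.062 × 0.25 × 65 = 25.9 → r_n = 25.9 kips.
Interior bolts: l_c = 3.75 − 1.125 = 2.625 in → 1.5 × 2.625 × 0.25 × 65 = 63.98 → r_n = 48.75 kips.
R_n = 1 × 25.9 + 4 × 48.75 = 220.9 kips.
Design strength φR_n = 0.75 × 220.9 = 166 kips.

166 kips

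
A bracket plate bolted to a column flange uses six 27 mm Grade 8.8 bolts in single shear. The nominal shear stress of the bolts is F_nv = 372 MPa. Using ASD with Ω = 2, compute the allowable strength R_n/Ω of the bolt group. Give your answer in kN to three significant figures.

639 kN

A_b = π × 27² / 4 = 572.6 mm².
R_n = F_nv · A_b · n · n_s = 372 × 572.6 × 6 × 1 / 1000 = 1278 kN.
Allowable strength R_n/Ω = 1278 / 2 = 639 kN.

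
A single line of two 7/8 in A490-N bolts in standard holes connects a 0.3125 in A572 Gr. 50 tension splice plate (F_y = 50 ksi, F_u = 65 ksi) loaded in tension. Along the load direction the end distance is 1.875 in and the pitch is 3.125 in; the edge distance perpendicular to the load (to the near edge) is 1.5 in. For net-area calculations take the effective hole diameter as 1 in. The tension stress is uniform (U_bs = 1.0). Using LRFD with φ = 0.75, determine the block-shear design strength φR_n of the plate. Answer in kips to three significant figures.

Shear plane L_v = 1.875 + 1·3.125 = 5 in; A_gv = 5 × 0.3125 = 1.562 in².
A_nv = (5 − 1.5·1) × 0.3125 = 1.094 in².
A_nt = (1.5 − 0.5·1) × 0.3125 = 0.3125 in².
0.6 F_u A_nv = 42.66 kips; 0.6 F_y A_gv = 46.88 kips → shear rupture governs the shear term.
R_n = 42.66 + 1.0 × 65 × 0.3125 = 62.97 kips.
Design strength φR_n = 0.75 × 62.97 = 47.2 kips.

47.2 kips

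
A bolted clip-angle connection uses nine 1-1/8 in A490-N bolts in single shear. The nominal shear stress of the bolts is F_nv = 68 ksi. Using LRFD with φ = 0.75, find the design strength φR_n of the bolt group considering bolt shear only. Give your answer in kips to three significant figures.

A_b = π × 1.125² / 4 = 0.994 in².
R_n = F_nv · A_b · n · n_s = 68 × 0.994 × 9 × 1 = 608.3 kips.
Design strength φR_n = 0.75 × 608.3 = 456 kips.

456 kips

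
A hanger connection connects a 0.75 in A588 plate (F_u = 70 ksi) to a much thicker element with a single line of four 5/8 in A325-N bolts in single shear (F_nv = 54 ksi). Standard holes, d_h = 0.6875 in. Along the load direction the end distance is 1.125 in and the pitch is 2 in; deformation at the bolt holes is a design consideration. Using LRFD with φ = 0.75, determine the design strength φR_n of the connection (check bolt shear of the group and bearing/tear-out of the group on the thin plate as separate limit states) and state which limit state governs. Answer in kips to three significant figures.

49.7 kips (bolt shear governs)

Bolt shear: A_b = π·0.625²/4 = 0.3068 in²; R_n = 54 × 0.3068 × 4 × 1 = 66.27 kips → 0.75 × 66.27 = 49.7 kips.
Bearing (1.2 l_c t F_u ≤ 2.4 d t F_u): upper limit = 2.4·0.625·0.75·70 = 78.75 kips.
  Edge l_c = 1.125 − 0.6875/2 = 0.7812 → r_n = 49.22 kips; interior l_c = 2 − 0.6875 = 1.312 → r_n = 78.75 kips.
  R_n,bearing = 1·49.22 + 3·78.75 = 285.5 kips → 0.75 × 285.5 = 214 kips.
Bolt shear governs: 49.7 kips.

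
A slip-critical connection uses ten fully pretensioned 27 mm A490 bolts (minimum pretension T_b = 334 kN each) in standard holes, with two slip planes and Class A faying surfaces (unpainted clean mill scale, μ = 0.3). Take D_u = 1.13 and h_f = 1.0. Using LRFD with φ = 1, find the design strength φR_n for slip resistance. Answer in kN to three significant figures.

R_n = μ · D_u · h_f · T_b · n_s · n_b = 0.3 × 1.13 × 1.0 × 334 × 2 × 10 = 2265 kN.
Design strength φR_n = 1 × 2265 = 2260 kN.

2260 kN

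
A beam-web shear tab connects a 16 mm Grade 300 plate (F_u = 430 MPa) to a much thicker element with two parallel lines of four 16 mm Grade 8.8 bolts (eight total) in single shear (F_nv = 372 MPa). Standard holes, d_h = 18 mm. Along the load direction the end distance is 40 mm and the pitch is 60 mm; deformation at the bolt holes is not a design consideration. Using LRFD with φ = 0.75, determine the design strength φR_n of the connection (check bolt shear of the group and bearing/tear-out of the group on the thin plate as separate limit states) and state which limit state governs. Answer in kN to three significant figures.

449 kN (bolt shear governs)

Bolt shear: A_b = π·16²/4 = 201.1 mm²; R_n = 372 × 201.1 × 8 × 1 / 1000 = 598.4 kN → 0.75 × 598.4 = 449 kN.
Bearing (1.5 l_c t F_u ≤ 3.0 d t F_u): upper limit = 3.0·16·16·430 / 1000 = 330.2 kN.
  Edge l_c = 40 − 18/2 = 31 → r_n = 319.9 kN; interior l_c = 60 − 18 = 42 → r_n = 330.2 kN.
  R_n,bearing = 2·319.9 + 6·330.2 = 2621 kN → 0.75 × 2621 = 1970 kN.
Bolt shear governs: 449 kN.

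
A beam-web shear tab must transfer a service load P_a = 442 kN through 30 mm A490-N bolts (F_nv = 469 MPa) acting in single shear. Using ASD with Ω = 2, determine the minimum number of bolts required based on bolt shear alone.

A_b = π·30²/4 = 706.9 mm².
Per-bolt allowable strength R_n/Ω = 469 × 706.9 × 1 / 1000 / 2 = 165.8 kN.
n ≥ 442 / 165.8 = 2.667 → use 3 bolts.

3 bolts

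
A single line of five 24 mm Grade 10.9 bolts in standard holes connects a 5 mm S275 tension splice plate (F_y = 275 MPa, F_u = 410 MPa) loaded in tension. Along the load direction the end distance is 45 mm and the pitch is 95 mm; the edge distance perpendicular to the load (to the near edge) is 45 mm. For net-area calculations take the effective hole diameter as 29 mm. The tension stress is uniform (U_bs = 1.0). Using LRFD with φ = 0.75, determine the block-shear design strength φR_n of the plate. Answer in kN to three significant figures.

310 kN

Shear plane L_v = 45 + 4·95 = 425 mm; A_gv = 425 × 5 = 2125 mm².
A_nv = (425 − 4.5·29) × 5 = 1472 mm².
A_nt = (45 − 0.5·29) × 5 = 152.5 mm².
0.6 F_u A_nv = 362.2 kN; 0.6 F_y A_gv = 350.6 kN → shear yielding governs the shear term.
R_n = 350.6 + 1.0 × 410 × 152.5 / 1000 = 413.1 kN.
Design strength φR_n = 0.75 × 413.1 = 310 kN.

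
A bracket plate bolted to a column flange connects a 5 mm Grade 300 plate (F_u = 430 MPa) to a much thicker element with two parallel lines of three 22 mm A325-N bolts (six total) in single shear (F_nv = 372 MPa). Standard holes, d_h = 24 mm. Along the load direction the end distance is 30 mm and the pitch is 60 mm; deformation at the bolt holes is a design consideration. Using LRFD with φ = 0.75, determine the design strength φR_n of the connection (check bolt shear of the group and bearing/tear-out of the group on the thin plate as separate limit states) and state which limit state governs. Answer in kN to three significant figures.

Bolt shear: A_b = π·22²/4 = 380.1 mm²; R_n = 372 × 380.1 × 6 × 1 / 1000 = 848.5 kN → 0.75 × 848.5 = 636 kN.
Bearing (1.2 l_c t F_u ≤ 2.4 d t F_u): upper limit = 2.4·22·5·430 / 1000 = 113.5 kN.
  Edge l_c = 30 − 24/2 = 18 → r_n = 46.44 kN; interior l_c = 60 − 24 = 36 → r_n = 92.88 kN.
  R_n,bearing = 2·46.44 + 4·92.88 = 464.4 kN → 0.75 × 464.4 = 348 kN.
Bearing governs: 348 kN.

348 kN (bearing governs)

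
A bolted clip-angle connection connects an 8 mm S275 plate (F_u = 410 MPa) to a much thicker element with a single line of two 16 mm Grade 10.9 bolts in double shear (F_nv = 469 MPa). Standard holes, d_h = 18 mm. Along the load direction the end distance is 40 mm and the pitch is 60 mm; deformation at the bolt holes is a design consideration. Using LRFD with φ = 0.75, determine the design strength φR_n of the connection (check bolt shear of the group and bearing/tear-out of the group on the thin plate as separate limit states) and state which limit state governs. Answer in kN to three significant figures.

186 kN (bearing governs)

Bolt shear: A_b = π·16²/4 = 201.1 mm²; R_n = 469 × 201.1 × 2 × 2 / 1000 = 377.2 kN → 0.75 × 377.2 = 283 kN.
Bearing (1.2 l_c t F_u ≤ 2.4 d t F_u): upper limit = 2.4·16·8·410 / 1000 = 126 kN.
  Edge l_c = 40 − 18/2 = 31 → r_n = 122 kN; interior l_c = 60 − 18 = 42 → r_n = 126 kN.
  R_n,bearing = 1·122 + 1·126 = 248 kN → 0.75 × 248 = 186 kN.
Bearing governs: 186 kN.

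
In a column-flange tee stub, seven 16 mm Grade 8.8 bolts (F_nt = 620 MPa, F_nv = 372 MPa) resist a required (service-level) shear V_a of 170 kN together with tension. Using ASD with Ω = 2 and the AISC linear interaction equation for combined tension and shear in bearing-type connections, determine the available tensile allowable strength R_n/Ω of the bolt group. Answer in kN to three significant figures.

A_b = π·16²/4 = 201.1 mm²; f_rv = 170 × 1000 / (7 × 201.1) = 120.8 MPa.
F'_nt = 1.3 F_nt − (Ω F_nt / F_nv) f_rv = 1.3·620 − (2·620/372)·120.8 = 403.4 MPa, capped at F_nt → F'_nt = 403.4 MPa.
R_n = F'_nt · A_b · n = 403.4 × 201.1 × 7 / 1000 = 567.7 kN.
Allowable strength R_n/Ω = 567.7 / 2 = 284 kN.

284 kN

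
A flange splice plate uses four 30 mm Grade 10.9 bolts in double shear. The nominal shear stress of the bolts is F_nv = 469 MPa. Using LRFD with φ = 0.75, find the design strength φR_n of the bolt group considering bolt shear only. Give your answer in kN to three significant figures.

1990 kN

A_b = π × 30² / 4 = 706.9 mm².
R_n = F_nv · A_b · n · n_s = 469 × 706.9 × 4 × 2 / 1000 = 2652 kN.
Design strength φR_n = 0.75 × 2652 = 1990 kN.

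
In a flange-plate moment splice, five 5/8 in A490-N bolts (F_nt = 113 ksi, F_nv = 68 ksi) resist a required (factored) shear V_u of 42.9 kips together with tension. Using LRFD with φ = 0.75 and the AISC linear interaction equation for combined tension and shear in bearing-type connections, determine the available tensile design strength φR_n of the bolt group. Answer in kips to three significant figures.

A_b = π·0.625²/4 = 0.3068 in²; f_rv = 42.9 / (5 × 0.3068) = 27.97 ksi.
F'_nt = 1.3 F_nt − (F_nt / φF_nv) f_rv = 1.3·113 − (113/(0.75·68))·27.97 = 84.94 ksi, capped at F_nt → F'_nt = 84.94 ksi.
R_n = F'_nt · A_b · n = 84.94 × 0.3068 × 5 = 130.3 kips.
Design strength φR_n = 0.75 × 130.3 = 97.7 kips.

97.7 kips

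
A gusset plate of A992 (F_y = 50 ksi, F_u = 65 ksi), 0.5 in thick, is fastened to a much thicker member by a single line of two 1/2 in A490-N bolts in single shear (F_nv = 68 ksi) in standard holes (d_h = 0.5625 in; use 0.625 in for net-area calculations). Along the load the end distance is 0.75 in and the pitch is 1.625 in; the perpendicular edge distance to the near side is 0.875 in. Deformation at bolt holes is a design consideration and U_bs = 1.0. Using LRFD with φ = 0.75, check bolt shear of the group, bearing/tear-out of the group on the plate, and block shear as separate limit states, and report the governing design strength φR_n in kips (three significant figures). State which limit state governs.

20 kips (bolt shear governs)

Bolt shear: A_b = π·0.5²/4 = 0.1963 in²; R_n = 68 × 0.1963 × 2 × 1 = 26.7 kips → 0.75 × 26.7 = 20 kips.
Bearing: edge l_c = 0.4688, r_n = 18.28 kips; interior l_c = 1.062, r_n = 39 kips; R_n = 18.28 + 1·39 = 57.28 kips → 43 kips.
Block shear: A_gv = 1.188, A_nv = 0.7188, A_nt = 0.2812 in²; R_n = min(0.6F_uA_nv, 0.6F_yA_gv) + U_bs·F_u·A_nt = 46.31 kips → 34.7 kips.
Bolt shear governs: 20 kips.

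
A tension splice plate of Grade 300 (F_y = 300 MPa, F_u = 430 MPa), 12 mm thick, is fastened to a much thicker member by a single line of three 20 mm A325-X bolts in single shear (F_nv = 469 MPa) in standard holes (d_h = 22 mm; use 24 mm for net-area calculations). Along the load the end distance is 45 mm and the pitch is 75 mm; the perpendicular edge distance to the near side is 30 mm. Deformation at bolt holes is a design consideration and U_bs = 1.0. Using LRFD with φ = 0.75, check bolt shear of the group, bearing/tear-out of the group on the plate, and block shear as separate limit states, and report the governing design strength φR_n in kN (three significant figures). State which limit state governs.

Bolt shear: A_b = π·20²/4 = 314.2 mm²; R_n = 469 × 314.2 × 3 × 1 / 1000 = 442 kN → 0.75 × 442 = 332 kN.
Bearing: edge l_c = 34, r_n = 210.5 kN; interior l_c = 53, r_n = 247.7 kN; R_n = 210.5 + 2·247.7 = 705.9 kN → 529 kN.
Block shear: A_gv = 2340, A_nv = 1620, A_nt = 216 mm²; R_n = min(0.6F_uA_nv, 0.6F_yA_gv) + U_bs·F_u·A_nt = 510.8 kN → 383 kN.
Bolt shear governs: 332 kN.

332 kN (bolt shear governs)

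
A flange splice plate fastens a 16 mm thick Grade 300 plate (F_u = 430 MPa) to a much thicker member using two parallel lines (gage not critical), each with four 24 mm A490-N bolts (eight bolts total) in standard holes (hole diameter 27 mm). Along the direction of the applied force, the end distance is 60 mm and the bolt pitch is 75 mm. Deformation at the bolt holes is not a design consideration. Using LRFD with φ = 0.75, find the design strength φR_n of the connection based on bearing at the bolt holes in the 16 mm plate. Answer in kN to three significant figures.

Per bolt r_n = 1.5 l_c t F_u ≤ 3.0 d t F_u; upper limit = 3.0 × 24 × 16 × 430 / 1000 = 495.4 kN.
Edge bolt: l_c = 60 − 27/2 = 46.5 mm → 1.5 × 46.5 × 16 × 430 / 1000 = 479.9 → r_n = 479.9 kN.
Interior bolts: l_c = 75 − 27 = 48 mm → 1.5 × 48 × 16 × 430 / 1000 = 495.4 → r_n = 495.4 kN.
R_n = 2 × 479.9 + 6 × 495.4 = 3932 kN.
Design strength φR_n = 0.75 × 3932 = 2950 kN.

2950 kN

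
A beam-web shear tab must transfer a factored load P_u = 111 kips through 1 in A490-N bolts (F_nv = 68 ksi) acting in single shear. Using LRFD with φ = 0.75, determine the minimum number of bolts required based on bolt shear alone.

A_b = π·1²/4 = 0.7854 in².
Per-bolt design strength φR_n = 0.75 × 68 × 0.7854 × 1 = 40.06 kips.
n ≥ 111 / 40.06 = 2.771 → use 3 bolts.

3 bolts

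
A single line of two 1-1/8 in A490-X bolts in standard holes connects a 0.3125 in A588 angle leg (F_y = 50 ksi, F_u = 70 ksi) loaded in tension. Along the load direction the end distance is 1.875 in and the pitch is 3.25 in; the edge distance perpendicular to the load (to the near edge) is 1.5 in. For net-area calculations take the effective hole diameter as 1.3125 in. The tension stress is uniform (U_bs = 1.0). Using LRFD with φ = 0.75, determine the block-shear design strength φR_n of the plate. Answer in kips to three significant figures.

Shear plane L_v = 1.875 + 1·3.25 = 5.125 in; A_gv = 5.125 × 0.3125 = 1.602 in².
A_nv = (5.125 − 1.5·1.3125) × 0.3125 = 0.9863 in².
A_nt = (1.5 − 0.5·1.3125) × 0.3125 = 0.2637 in².
0.6 F_u A_nv = 41.43 kips; 0.6 F_y A_gv = 48.05 kips → shear rupture governs the shear term.
R_n = 41.43 + 1.0 × 70 × 0.2637 = 59.88 kips.
Design strength φR_n = 0.75 × 59.88 = 44.9 kips.

44.9 kips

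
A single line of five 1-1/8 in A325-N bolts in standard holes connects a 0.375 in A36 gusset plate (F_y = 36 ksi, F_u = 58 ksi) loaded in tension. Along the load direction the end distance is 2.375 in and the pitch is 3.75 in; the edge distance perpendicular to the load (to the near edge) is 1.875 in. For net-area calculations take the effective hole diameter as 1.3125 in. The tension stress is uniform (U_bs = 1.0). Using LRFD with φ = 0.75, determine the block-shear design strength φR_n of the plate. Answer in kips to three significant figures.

Shear plane L_v = 2.375 + 4·3.75 = 17.38 in; A_gv = 17.38 × 0.375 = 6.516 in².
A_nv = (17.38 − 4.5·1.3125) × 0.375 = 4.301 in².
A_nt = (1.875 − 0.5·1.3125) × 0.375 = 0.457 in².
0.6 F_u A_nv = 149.7 kips; 0.6 F_y A_gv = 140.7 kips → shear yielding governs the shear term.
R_n = 140.7 + 1.0 × 58 × 0.457 = 167.2 kips.
Design strength φR_n = 0.75 × 167.2 = 125 kips.

125 kips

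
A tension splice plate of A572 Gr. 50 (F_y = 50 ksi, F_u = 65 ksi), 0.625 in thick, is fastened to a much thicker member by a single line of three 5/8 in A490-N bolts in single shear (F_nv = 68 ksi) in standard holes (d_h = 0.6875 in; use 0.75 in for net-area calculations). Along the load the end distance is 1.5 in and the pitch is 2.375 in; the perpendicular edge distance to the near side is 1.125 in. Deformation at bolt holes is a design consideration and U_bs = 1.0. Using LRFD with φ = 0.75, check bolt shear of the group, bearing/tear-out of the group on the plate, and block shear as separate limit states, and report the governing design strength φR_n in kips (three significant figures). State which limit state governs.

46.9 kips (bolt shear governs)

Bolt shear: A_b = π·0.625²/4 = 0.3068 in²; R_n = 68 × 0.3068 × 3 × 1 = 62.59 kips → 0.75 × 62.59 = 46.9 kips.
Bearing: edge l_c = 1.156, r_n = 56.37 kips; interior l_c = 1.688, r_n = 60.94 kips; R_n = 56.37 + 2·60.94 = 178.2 kips → 134 kips.
Block shear: A_gv = 3.906, A_nv = 2.734, A_nt = 0.4688 in²; R_n = min(0.6F_uA_nv, 0.6F_yA_gv) + U_bs·F_u·A_nt = 137.1 kips → 103 kips.
Bolt shear governs: 46.9 kips.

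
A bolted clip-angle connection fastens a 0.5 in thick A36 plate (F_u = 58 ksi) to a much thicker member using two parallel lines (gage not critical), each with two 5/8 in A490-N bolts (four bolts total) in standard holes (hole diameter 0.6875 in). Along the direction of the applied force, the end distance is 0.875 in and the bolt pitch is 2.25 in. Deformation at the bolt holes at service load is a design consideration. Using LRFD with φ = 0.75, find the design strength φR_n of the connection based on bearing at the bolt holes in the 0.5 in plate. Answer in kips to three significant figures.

Per bolt r_n = 1.2 l_c t F_u ≤ 2.4 d t F_u; upper limit = 2.4 × 0.625 × 0.5 × 58 = 43.5 kips.
Edge bolt: l_c = 0.875 − 0.6875/2 = 0.5312 in → 1.2 × 0.5312 × 0.5 × 58 = 18.49 → r_n = 18.49 kips.
Interior bolts: l_c = 2.25 − 0.6875 = 1.562 in → 1.2 × 1.562 × 0.5 × 58 = 54.38 → r_n = 43.5 kips.
R_n = 2 × 18.49 + 2 × 43.5 = 124 kips.
Design strength φR_n = 0.75 × 124 = 93 kips.

93 kips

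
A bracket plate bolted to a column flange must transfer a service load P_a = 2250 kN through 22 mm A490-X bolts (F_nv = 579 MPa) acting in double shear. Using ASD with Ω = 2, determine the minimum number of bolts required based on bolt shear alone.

11 bolts

A_b = π·22²/4 = 380.1 mm².
Per-bolt allowable strength R_n/Ω = 579 × 380.1 × 2 / 1000 / 2 = 220.1 kN.
n ≥ 2250 / 220.1 = 10.22 → use 11 bolts.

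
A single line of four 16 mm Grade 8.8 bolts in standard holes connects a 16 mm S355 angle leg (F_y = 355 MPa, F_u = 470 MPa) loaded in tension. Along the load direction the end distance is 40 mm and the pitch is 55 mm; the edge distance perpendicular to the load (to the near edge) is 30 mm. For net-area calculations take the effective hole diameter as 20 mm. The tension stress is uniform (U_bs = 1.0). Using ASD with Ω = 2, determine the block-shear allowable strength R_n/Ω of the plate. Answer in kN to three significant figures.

380 kN

Shear plane L_v = 40 + 3·55 = 205 mm; A_gv = 205 × 16 = 3280 mm².
A_nv = (205 − 3.5·20) × 16 = 2160 mm².
A_nt = (30 − 0.5·20) × 16 = 320 mm².
0.6 F_u A_nv = 609.1 kN; 0.6 F_y A_gv = 698.6 kN → shear rupture governs the shear term.
R_n = 609.1 + 1.0 × 470 × 320 / 1000 = 759.5 kN.
Allowable strength R_n/Ω = 759.5 / 2 = 380 kN.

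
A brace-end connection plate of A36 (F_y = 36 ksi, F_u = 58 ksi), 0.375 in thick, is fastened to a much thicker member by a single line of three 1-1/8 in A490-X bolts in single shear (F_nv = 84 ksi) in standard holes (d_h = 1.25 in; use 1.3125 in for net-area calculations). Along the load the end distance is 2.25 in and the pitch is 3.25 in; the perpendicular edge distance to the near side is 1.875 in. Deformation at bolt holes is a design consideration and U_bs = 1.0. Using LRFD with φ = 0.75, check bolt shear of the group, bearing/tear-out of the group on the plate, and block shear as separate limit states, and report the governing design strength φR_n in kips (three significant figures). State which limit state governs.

73 kips (block shear governs)

Bolt shear: A_b = π·1.125²/4 = 0.994 in²; R_n = 84 × 0.994 × 3 × 1 = 250.5 kips → 0.75 × 250.5 = 188 kips.
Bearing: edge l_c = 1.625, r_n = 42.41 kips; interior l_c = 2, r_n = 52.2 kips; R_n = 42.41 + 2·52.2 = 146.8 kips → 110 kips.
Block shear: A_gv = 3.281, A_nv = 2.051, A_nt = 0.457 in²; R_n = min(0.6F_uA_nv, 0.6F_yA_gv) + U_bs·F_u·A_nt = 97.38 kips → 73 kips.
Block shear governs: 73 kips.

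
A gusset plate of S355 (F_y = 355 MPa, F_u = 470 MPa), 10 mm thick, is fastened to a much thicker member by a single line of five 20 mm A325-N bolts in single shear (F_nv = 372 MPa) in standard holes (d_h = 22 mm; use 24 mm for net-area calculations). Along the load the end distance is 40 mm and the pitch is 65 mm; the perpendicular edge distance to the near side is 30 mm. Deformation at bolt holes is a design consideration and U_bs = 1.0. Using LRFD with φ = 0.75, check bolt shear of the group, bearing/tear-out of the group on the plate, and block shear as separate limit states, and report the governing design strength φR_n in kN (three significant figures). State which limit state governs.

438 kN (bolt shear governs)

Bolt shear: A_b = π·20²/4 = 314.2 mm²; R_n = 372 × 314.2 × 5 × 1 / 1000 = 584.3 kN → 0.75 × 584.3 = 438 kN.
Bearing: edge l_c = 29, r_n = 163.6 kN; interior l_c = 43, r_n = 225.6 kN; R_n = 163.6 + 4·225.6 = 1066 kN → 799 kN.
Block shear: A_gv = 3000, A_nv = 1920, A_nt = 180 mm²; R_n = min(0.6F_uA_nv, 0.6F_yA_gv) + U_bs·F_u·A_nt = 626 kN → 470 kN.
Bolt shear governs: 438 kN.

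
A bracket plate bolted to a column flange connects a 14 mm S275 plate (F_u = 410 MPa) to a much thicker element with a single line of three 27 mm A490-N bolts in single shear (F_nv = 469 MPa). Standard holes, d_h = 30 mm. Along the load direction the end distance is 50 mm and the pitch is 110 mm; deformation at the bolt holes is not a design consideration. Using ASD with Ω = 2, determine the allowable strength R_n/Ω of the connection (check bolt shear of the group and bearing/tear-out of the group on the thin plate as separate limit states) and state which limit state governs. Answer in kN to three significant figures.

Bolt shear: A_b = π·27²/4 = 572.6 mm²; R_n = 469 × 572.6 × 3 × 1 / 1000 = 805.6 kN → 805.6 / 2 = 403 kN.
Bearing (1.5 l_c t F_u ≤ 3.0 d t F_u): upper limit = 3.0·27·14·410 / 1000 = 464.9 kN.
  Edge l_c = 50 − 30/2 = 35 → r_n = 301.4 kN; interior l_c = 110 − 30 = 80 → r_n = 464.9 kN.
  R_n,bearing = 1·301.4 + 2·464.9 = 1231 kN → 1231 / 2 = 616 kN.
Bolt shear governs: 403 kN.

403 kN (bolt shear governs)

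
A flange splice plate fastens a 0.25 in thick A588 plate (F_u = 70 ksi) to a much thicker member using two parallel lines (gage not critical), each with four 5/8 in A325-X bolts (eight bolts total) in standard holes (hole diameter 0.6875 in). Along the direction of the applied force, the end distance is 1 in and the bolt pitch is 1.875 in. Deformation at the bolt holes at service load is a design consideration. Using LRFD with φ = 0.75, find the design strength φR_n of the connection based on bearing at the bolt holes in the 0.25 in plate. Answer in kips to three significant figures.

Per bolt r_n = 1.2 l_c t F_u ≤ 2.4 d t F_u; upper limit = 2.4 × 0.625 × 0.25 × 70 = 26.25 kips.
Edge bolt: l_c = 1 − 0.6875/2 = 0.6562 in → 1.2 × 0.6562 × 0.25 × 70 = 13.78 → r_n = 13.78 kips.
Interior bolts: l_c = 1.875 − 0.6875 = 1.188 in → 1.2 × 1.188 × 0.25 × 70 = 24.94 → r_n = 24.94 kips.
R_n = 2 × 13.78 + 6 × 24.94 = 177.2 kips.
Design strength φR_n = 0.75 × 177.2 = 133 kips.

133 kips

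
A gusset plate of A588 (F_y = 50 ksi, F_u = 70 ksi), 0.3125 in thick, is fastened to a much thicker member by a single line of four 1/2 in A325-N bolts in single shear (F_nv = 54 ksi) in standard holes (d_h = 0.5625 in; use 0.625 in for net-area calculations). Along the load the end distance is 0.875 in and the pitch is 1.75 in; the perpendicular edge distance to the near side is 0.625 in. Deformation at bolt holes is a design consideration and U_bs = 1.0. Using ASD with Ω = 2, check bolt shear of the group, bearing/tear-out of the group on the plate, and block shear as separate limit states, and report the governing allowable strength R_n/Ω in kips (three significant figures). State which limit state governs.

Bolt shear: A_b = π·0.5²/4 = 0.1963 in²; R_n = 54 × 0.1963 × 4 × 1 = 42.41 kips → 42.41 / 2 = 21.2 kips.
Bearing: edge l_c = 0.5938, r_n = 15.59 kips; interior l_c = 1.188, r_n = 26.25 kips; R_n = 15.59 + 3·26.25 = 94.34 kips → 47.2 kips.
Block shear: A_gv = 1.914, A_nv = 1.23, A_nt = 0.09766 in²; R_n = min(0.6F_uA_nv, 0.6F_yA_gv) + U_bs·F_u·A_nt = 58.52 kips → 29.3 kips.
Bolt shear governs: 21.2 kips.

21.2 kips (bolt shear governs)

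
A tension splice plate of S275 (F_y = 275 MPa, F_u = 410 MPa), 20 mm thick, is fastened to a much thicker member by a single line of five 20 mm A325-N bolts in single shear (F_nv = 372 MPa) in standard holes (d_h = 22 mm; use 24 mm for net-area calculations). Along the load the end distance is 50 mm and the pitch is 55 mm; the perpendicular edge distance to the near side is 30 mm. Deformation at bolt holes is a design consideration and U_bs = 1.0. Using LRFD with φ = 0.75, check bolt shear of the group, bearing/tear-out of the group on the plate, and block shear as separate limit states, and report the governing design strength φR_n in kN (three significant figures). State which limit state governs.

Bolt shear: A_b = π·20²/4 = 314.2 mm²; R_n = 372 × 314.2 × 5 × 1 / 1000 = 584.3 kN → 0.75 × 584.3 = 438 kN.
Bearing: edge l_c = 39, r_n = 383.8 kN; interior l_c = 33, r_n = 324.7 kN; R_n = 383.8 + 4·324.7 = 1683 kN → 1260 kN.
Block shear: A_gv = 5400, A_nv = 3240, A_nt = 360 mm²; R_n = min(0.6F_uA_nv, 0.6F_yA_gv) + U_bs·F_u·A_nt = 944.6 kN → 708 kN.
Bolt shear governs: 438 kN.

438 kN (bolt shear governs)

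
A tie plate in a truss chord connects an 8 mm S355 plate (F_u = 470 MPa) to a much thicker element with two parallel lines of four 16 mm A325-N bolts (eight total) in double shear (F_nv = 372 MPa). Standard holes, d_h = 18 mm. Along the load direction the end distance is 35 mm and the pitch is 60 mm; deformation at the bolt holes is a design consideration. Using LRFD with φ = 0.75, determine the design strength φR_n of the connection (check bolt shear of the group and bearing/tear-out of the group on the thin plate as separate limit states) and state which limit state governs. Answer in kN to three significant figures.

826 kN (bearing governs)

Bolt shear: A_b = π·16²/4 = 201.1 mm²; R_n = 372 × 201.1 × 8 × 2 / 1000 = 1197 kN → 0.75 × 1197 = 898 kN.
Bearing (1.2 l_c t F_u ≤ 2.4 d t F_u): upper limit = 2.4·16·8·470 / 1000 = 144.4 kN.
  Edge l_c = 35 − 18/2 = 26 → r_n = 117.3 kN; interior l_c = 60 − 18 = 42 → r_n = 144.4 kN.
  R_n,bearing = 2·117.3 + 6·144.4 = 1101 kN → 0.75 × 1101 = 826 kN.
Bearing governs: 826 kN.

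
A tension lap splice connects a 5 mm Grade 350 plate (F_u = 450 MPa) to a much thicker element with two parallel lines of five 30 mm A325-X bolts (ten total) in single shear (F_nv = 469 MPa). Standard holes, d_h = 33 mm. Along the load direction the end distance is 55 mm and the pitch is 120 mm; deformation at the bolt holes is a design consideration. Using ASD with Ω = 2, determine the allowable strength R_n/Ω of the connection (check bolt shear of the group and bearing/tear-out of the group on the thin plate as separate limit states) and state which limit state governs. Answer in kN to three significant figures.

Bolt shear: A_b = π·30²/4 = 706.9 mm²; R_n = 469 × 706.9 × 10 × 1 / 1000 = 3315 kN → 3315 / 2 = 1660 kN.
Bearing (1.2 l_c t F_u ≤ 2.4 d t F_u): upper limit = 2.4·30·5·450 / 1000 = 162 kN.
  Edge l_c = 55 − 33/2 = 38.5 → r_n = 103.9 kN; interior l_c = 120 − 33 = 87 → r_n = 162 kN.
  R_n,bearing = 2·103.9 + 8·162 = 1504 kN → 1504 / 2 = 752 kN.
Bearing governs: 752 kN.

752 kN (bearing governs)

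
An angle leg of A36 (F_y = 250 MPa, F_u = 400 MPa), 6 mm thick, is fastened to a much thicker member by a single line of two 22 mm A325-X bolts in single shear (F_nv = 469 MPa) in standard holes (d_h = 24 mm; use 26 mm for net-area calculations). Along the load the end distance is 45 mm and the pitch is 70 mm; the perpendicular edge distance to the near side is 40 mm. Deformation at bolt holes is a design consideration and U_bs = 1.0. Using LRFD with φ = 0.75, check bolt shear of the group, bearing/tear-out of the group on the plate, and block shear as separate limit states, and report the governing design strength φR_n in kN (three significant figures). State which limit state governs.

126 kN (block shear governs)

Bolt shear: A_b = π·22²/4 = 380.1 mm²; R_n = 469 × 380.1 × 2 × 1 / 1000 = 356.6 kN → 0.75 × 356.6 = 267 kN.
Bearing: edge l_c = 33, r_n = 95.04 kN; interior l_c = 46, r_n = 126.7 kN; R_n = 95.04 + 1·126.7 = 221.8 kN → 166 kN.
Block shear: A_gv = 690, A_nv = 456, A_nt = 162 mm²; R_n = min(0.6F_uA_nv, 0.6F_yA_gv) + U_bs·F_u·A_nt = 168.3 kN → 126 kN.
Block shear governs: 126 kN.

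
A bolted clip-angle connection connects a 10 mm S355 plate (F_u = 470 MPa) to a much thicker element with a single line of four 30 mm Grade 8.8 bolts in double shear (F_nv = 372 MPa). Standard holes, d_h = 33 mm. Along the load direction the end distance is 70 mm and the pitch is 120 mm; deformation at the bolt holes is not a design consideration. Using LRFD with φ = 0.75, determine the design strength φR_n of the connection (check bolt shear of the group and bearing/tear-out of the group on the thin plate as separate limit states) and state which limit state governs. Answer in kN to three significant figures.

1230 kN (bearing governs)

Bolt shear: A_b = π·30²/4 = 706.9 mm²; R_n = 372 × 706.9 × 4 × 2 / 1000 = 2104 kN → 0.75 × 2104 = 1580 kN.
Bearing (1.5 l_c t F_u ≤ 3.0 d t F_u): upper limit = 3.0·30·10·470 / 1000 = 423 kN.
  Edge l_c = 70 − 33/2 = 53.5 → r_n = 377.2 kN; interior l_c = 120 − 33 = 87 → r_n = 423 kN.
  R_n,bearing = 1·377.2 + 3·423 = 1646 kN → 0.75 × 1646 = 1230 kN.
Bearing governs: 1230 kN.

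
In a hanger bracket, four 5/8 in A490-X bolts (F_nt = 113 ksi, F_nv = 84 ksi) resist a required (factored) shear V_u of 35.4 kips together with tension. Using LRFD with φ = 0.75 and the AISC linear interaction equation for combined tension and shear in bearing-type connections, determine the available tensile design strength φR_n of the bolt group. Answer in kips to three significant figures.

87.6 kips

A_b = π·0.625²/4 = 0.3068 in²; f_rv = 35.4 / (4 × 0.3068) = 28.85 ksi.
F'_nt = 1.3 F_nt − (F_nt / φF_nv) f_rv = 1.3·113 − (113/(0.75·84))·28.85 = 95.16 ksi, capped at F_nt → F'_nt = 95.16 ksi.
R_n = F'_nt · A_b · n = 95.16 × 0.3068 × 4 = 116.8 kips.
Design strength φR_n = 0.75 × 116.8 = 87.6 kips.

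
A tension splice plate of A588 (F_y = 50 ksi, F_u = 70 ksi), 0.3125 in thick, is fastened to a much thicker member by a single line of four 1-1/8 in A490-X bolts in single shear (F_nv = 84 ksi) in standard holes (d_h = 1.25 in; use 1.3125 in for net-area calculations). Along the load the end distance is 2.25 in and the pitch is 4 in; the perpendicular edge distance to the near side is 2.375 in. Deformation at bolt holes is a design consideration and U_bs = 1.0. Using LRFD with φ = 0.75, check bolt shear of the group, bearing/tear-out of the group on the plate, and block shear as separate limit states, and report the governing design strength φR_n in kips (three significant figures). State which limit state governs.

123 kips (block shear governs)

Bolt shear: A_b = π·1.125²/4 = 0.994 in²; R_n = 84 × 0.994 × 4 × 1 = 334 kips → 0.75 × 334 = 250 kips.
Bearing: edge l_c = 1.625, r_n = 42.66 kips; interior l_c = 2.75, r_n = 59.06 kips; R_n = 42.66 + 3·59.06 = 219.8 kips → 165 kips.
Block shear: A_gv = 4.453, A_nv = 3.018, A_nt = 0.5371 in²; R_n = min(0.6F_uA_nv, 0.6F_yA_gv) + U_bs·F_u·A_nt = 164.3 kips → 123 kips.
Block shear governs: 123 kips.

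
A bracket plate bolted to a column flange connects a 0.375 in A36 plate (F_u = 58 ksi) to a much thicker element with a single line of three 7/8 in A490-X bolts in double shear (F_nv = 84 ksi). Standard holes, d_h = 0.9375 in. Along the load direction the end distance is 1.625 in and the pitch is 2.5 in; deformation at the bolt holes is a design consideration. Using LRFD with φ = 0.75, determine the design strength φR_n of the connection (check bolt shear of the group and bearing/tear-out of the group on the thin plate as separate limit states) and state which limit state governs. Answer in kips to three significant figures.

83.8 kips (bearing governs)

Bolt shear: A_b = π·0.875²/4 = 0.6013 in²; R_n = 84 × 0.6013 × 3 × 2 = 303.1 kips → 0.75 × 303.1 = 227 kips.
Bearing (1.2 l_c t F_u ≤ 2.4 d t F_u): upper limit = 2.4·0.875·0.375·58 = 45.68 kips.
  Edge l_c = 1.625 − 0.9375/2 = 1.156 → r_n = 30.18 kips; interior l_c = 2.5 − 0.9375 = 1.562 → r_n = 40.78 kips.
  R_n,bearing = 1·30.18 + 2·40.78 = 111.7 kips → 0.75 × 111.7 = 83.8 kips.
Bearing governs: 83.8 kips.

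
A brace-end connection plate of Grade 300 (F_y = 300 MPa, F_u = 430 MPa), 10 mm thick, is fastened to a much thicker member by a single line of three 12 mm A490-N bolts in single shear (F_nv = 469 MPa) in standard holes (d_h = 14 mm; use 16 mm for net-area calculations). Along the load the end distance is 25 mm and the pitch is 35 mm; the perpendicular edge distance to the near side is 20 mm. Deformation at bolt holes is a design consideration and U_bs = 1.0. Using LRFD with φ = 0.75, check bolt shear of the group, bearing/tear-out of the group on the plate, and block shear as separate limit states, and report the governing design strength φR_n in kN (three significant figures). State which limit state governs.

119 kN (bolt shear governs)

Bolt shear: A_b = π·12²/4 = 113.1 mm²; R_n = 469 × 113.1 × 3 × 1 / 1000 = 159.1 kN → 0.75 × 159.1 = 119 kN.
Bearing: edge l_c = 18, r_n = 92.88 kN; interior l_c = 21, r_n = 108.4 kN; R_n = 92.88 + 2·108.4 = 309.6 kN → 232 kN.
Block shear: A_gv = 950, A_nv = 550, A_nt = 120 mm²; R_n = min(0.6F_uA_nv, 0.6F_yA_gv) + U_bs·F_u·A_nt = 193.5 kN → 145 kN.
Bolt shear governs: 119 kN.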